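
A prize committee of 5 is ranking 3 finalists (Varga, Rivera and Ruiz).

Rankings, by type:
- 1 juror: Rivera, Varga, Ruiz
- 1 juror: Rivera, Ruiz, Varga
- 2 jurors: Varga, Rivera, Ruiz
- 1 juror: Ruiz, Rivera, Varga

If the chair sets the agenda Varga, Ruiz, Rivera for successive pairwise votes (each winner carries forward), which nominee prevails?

Round 1: Varga vs Ruiz — 3–2, Varga advances.
Round 2: Varga vs Rivera — 2–3, Rivera advances.
The agenda winner is Rivera.

Rivera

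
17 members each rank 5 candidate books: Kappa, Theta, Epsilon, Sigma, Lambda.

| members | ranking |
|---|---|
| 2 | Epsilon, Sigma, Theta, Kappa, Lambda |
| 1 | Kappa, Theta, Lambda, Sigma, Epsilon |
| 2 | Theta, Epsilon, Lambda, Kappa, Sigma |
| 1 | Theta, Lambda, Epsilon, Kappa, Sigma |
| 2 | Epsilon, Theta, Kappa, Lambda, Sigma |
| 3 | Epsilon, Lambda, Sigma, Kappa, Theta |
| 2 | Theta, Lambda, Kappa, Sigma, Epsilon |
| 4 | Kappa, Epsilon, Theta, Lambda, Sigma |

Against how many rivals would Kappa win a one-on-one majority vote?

2

Kappa against each rival (17 members):
Kappa vs Theta: 1+3+4 = 8 for Kappa, 9 for Theta — Theta by 9–8.
Kappa–Epsilon: Epsilon 10–7.
Kappa vs Sigma: Kappa preferred on 1+2+1+2+2+4 = 12 ballots; Kappa wins 12–5.
Kappa vs Lambda: Kappa preferred on 2+1+2+4 = 9 ballots; Kappa wins 9–8.
Kappa beats Sigma, Lambda; loses to Theta, Epsilon — 2 pairwise wins.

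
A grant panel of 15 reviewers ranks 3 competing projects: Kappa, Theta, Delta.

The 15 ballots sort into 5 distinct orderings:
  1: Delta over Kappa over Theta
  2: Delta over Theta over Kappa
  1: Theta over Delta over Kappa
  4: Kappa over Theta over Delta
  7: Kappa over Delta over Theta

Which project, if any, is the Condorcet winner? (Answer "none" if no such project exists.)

Kappa

Pairwise majorities:
Kappa vs Theta: 12 to 3, Kappa.
Kappa vs Delta: 4+7 = 11 for Kappa, 4 for Delta — Kappa by 11–4.
Theta vs Delta: Theta is ranked higher on 1+4 = 5 ballots, Delta on 10. Delta wins 10–5.
Kappa defeats every rival head-to-head and is the Condorcet winner.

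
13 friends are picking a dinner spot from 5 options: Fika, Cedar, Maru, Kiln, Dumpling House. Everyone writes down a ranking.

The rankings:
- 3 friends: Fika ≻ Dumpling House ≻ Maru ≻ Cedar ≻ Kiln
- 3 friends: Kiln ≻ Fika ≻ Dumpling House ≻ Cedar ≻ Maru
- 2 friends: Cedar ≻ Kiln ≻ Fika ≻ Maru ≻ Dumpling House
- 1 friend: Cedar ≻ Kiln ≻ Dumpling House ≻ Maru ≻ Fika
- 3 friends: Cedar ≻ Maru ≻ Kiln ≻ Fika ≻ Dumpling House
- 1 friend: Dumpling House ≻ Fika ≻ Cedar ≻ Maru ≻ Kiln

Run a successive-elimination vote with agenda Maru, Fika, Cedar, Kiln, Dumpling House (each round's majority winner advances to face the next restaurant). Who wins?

Kiln

Round 1: Maru vs Fika — 4–9, Fika advances.
Round 2: Fika vs Cedar — 7–6, Fika advances.
Round 3: Fika vs Kiln — 4–9, Kiln advances.
Round 4: Kiln vs Dumpling House — 9–4, Kiln advances.
Kiln survives the agenda.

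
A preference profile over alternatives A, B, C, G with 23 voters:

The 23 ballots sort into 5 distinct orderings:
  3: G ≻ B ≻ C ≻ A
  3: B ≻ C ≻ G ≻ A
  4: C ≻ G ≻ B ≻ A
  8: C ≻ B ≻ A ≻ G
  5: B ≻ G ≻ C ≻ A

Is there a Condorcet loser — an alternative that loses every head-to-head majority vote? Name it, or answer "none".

Pairwise majorities:
A vs B: 0 to 23, B.
A vs C: A is ranked higher on 0 ballots, C on 23. C wins 23–0.
A vs G: 8 to 15, G.
B vs C: B preferred on 3+3+5 = 11 ballots; C wins 12–11.
B–G: B 16–7.
C vs G: 3+4+8 = 15 for C, 8 for G — C by 15–8.
Only A has no wins; A is the Condorcet loser.

A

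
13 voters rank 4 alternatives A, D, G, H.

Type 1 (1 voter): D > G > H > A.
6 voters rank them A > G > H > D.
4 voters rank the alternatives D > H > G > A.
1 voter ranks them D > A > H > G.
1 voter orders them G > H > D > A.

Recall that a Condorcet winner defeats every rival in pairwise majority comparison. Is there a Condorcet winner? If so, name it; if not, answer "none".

Head-to-head results (13 voters):
A vs D: A preferred on 6 ballots; D wins 7–6.
A vs G: 7 to 6, A.
A vs H: 7 to 6, A.
D vs G: 1+4+1 = 6 for D, 7 for G — G by 7–6.
D vs H: 1+4+1 = 6 for D, 7 for H — H by 7–6.
G vs H: G preferred on 1+6+1 = 8 ballots; G wins 8–5.
No alternative is unbeaten: A loses to D; D loses to G; G loses to A; H loses to A. In particular A > G > D > A is a majority cycle — no Condorcet winner exists.

none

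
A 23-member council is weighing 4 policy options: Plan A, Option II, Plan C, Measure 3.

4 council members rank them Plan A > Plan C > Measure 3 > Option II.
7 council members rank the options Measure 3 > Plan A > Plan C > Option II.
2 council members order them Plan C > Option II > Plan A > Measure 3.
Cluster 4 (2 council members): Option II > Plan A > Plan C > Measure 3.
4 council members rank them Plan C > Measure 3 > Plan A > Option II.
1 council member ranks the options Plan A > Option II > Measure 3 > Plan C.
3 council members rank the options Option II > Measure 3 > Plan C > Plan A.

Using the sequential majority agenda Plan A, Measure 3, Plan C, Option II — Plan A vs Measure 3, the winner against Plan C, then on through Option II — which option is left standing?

Plan C

Round 1: Plan A vs Measure 3 — 9–14, Measure 3 advances.
Round 2: Measure 3 vs Plan C — 11–12, Plan C advances.
Round 3: Plan C vs Option II — 17–6, Plan C advances.
Plan C survives the agenda.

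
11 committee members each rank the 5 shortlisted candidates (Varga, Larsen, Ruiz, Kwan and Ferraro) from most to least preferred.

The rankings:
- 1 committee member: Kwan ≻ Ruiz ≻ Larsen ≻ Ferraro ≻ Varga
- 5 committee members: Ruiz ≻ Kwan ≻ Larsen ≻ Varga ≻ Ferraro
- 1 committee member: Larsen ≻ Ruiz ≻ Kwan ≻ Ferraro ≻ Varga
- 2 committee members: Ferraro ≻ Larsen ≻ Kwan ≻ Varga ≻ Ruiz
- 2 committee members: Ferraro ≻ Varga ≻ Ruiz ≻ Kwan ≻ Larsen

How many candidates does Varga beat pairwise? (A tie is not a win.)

0

Varga against each rival (11 committee members):
Varga vs Larsen: Varga is ranked higher on 2 ballots, Larsen on 9. Larsen wins 9–2.
Varga vs Ruiz: Ruiz wins 7–4.
Varga–Kwan: Kwan 9–2.
Varga vs Ferraro: Varga preferred on 5 ballots; Ferraro wins 6–5.
Varga beats no one; loses to Larsen, Ruiz, Kwan, Ferraro — 0 pairwise wins.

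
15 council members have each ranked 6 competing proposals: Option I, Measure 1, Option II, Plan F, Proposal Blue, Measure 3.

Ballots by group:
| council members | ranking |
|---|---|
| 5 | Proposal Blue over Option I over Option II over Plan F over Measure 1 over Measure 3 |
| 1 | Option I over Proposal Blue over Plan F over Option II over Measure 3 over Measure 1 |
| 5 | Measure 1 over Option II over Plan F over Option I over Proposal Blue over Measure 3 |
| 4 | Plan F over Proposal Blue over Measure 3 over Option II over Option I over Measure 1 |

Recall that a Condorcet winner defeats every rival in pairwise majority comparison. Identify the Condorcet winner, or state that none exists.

none

Head-to-head results (15 council members):
Option I vs Measure 1: Option I is ranked higher on 5+1+4 = 10 ballots, Measure 1 on 5. Option I wins 10–5.
Option I–Option II: Option II 9–6.
Option I vs Plan F: 5+1 = 6 for Option I, 9 for Plan F — Plan F by 9–6.
Option I vs Proposal Blue: 1+5 = 6 for Option I, 9 for Proposal Blue — Proposal Blue by 9–6.
Option I vs Measure 3: Option I preferred on 5+1+5 = 11 ballots; Option I wins 11–4.
Measure 1–Option II: Option II 10–5.
Measure 1 vs Plan F: 5 to 10, Plan F.
Measure 1 vs Proposal Blue: 5 to 10, Proposal Blue.
Measure 1 vs Measure 3: Measure 1 wins 10–5.
Option II vs Plan F: 10 to 5, Option II.
Option II vs Proposal Blue: 5 to 10, Proposal Blue.
Option II vs Measure 3: Option II is ranked higher on 5+1+5 = 11 ballots, Measure 3 on 4. Option II wins 11–4.
Plan F–Proposal Blue: Plan F 9–6.
Plan F vs Measure 3: Plan F preferred on 5+1+5+4 = 15 ballots; Plan F wins 15–0.
Proposal Blue vs Measure 3: Proposal Blue preferred on 5+1+5+4 = 15 ballots; Proposal Blue wins 15–0.
Every option loses at least once (Option I loses to Option II; Measure 1 loses to Option I; Option II loses to Proposal Blue; Plan F loses to Option II; Proposal Blue loses to Plan F; Measure 3 loses to Option I). The majority relation contains the cycle Option II beats Plan F beats Proposal Blue beats Option II, so there is no Condorcet winner.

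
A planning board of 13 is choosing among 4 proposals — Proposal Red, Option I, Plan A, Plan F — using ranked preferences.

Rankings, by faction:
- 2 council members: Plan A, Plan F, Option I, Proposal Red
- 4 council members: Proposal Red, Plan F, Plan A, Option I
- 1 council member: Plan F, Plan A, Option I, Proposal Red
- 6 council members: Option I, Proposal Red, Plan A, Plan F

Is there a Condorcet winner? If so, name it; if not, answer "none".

none

Head-to-head results (13 council members):
Proposal Red vs Option I: Option I wins 9–4.
Proposal Red vs Plan A: Proposal Red wins 10–3.
Proposal Red–Plan F: Proposal Red 10–3.
Option I vs Plan A: Plan A wins 7–6.
Option I vs Plan F: Plan F, 7–6.
Plan A vs Plan F: Plan A wins 8–5.
No option is unbeaten: Proposal Red loses to Option I; Option I loses to Plan A; Plan A loses to Proposal Red; Plan F loses to Proposal Red. In particular Proposal Red beats Plan A beats Option I beats Proposal Red is a majority cycle — no Condorcet winner exists.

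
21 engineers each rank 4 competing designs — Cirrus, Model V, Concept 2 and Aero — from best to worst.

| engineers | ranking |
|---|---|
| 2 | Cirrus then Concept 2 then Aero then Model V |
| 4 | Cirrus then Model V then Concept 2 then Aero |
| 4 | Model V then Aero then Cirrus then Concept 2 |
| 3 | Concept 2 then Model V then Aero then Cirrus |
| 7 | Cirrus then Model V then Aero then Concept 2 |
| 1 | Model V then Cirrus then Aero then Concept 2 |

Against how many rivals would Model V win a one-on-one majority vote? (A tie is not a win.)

Model V against each rival (21 engineers):
Model V vs Cirrus: Model V is ranked higher on 4+3+1 = 8 ballots, Cirrus on 13. Cirrus wins 13–8.
Model V vs Concept 2: Model V, 16–5.
Model V vs Aero: Model V preferred on 4+4+3+7+1 = 19 ballots; Model V wins 19–2.
Model V beats Concept 2, Aero; loses to Cirrus — 2 pairwise wins.

2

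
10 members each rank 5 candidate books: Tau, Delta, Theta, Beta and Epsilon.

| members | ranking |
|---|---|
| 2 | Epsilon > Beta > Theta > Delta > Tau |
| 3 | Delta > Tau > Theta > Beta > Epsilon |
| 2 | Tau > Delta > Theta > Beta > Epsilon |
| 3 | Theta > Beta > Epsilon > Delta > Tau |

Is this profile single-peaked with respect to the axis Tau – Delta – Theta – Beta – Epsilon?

yes

Axis positions: Tau=1, Delta=2, Theta=3, Beta=4, Epsilon=5.
Ballot type 1 (peak Epsilon at position 5): ranking walks positions 5-4-3-2-1, expanding outward from the peak — single-peaked.
Ballot type 2 (peak Delta at position 2): ranking walks positions 2-1-3-4-5, expanding outward from the peak — single-peaked.
Ballot type 3 (peak Tau at position 1): ranking walks positions 1-2-3-4-5, expanding outward from the peak — single-peaked.
Ballot type 4 (peak Theta at position 3): ranking walks positions 3-4-5-2-1, expanding outward from the peak — single-peaked.
Every ranking is single-peaked on this axis.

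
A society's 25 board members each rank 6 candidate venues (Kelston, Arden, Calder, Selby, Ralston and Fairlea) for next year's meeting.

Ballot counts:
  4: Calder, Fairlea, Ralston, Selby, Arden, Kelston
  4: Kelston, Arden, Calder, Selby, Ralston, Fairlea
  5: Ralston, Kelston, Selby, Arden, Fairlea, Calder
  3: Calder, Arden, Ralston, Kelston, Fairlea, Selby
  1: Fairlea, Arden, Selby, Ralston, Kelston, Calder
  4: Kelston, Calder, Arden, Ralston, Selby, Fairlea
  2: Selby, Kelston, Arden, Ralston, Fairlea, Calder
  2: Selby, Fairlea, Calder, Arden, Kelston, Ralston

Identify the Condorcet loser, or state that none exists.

Fairlea

Head-to-head results (25 organisers):
Kelston vs Arden: 4+5+4+2 = 15 for Kelston, 10 for Arden — Kelston by 15–10.
Kelston vs Calder: Kelston, 16–9.
Kelston–Selby: Kelston 16–9.
Kelston vs Ralston: 4+4+2+2 = 12 for Kelston, 13 for Ralston — Ralston by 13–12.
Kelston vs Fairlea: 18 to 7, Kelston.
Arden vs Calder: Calder wins 13–12.
Arden vs Selby: Arden is ranked higher on 4+3+1+4 = 12 ballots, Selby on 13. Selby wins 13–12.
Arden–Ralston: Arden 16–9.
Arden vs Fairlea: Arden wins 18–7.
Calder vs Selby: Calder, 15–10.
Calder vs Ralston: Calder wins 17–8.
Calder vs Fairlea: Calder, 15–10.
Selby–Ralston: Ralston 16–9.
Selby vs Fairlea: Selby, 17–8.
Ralston vs Fairlea: 18 to 7, Ralston.
Fairlea is beaten in every head-to-head and is the Condorcet loser.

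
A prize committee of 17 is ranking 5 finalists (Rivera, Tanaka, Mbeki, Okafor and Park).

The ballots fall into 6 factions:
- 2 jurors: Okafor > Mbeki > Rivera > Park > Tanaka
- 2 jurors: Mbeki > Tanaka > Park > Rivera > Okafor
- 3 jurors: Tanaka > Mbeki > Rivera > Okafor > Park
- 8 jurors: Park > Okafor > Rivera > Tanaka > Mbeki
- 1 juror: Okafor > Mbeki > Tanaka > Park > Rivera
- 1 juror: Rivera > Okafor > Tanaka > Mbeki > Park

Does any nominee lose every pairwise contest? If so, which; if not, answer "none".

Pairwise majorities:
Rivera vs Tanaka: Rivera preferred on 2+8+1 = 11 ballots; Rivera wins 11–6.
Rivera vs Mbeki: Rivera wins 9–8.
Rivera vs Okafor: Okafor wins 11–6.
Rivera vs Park: Park, 11–6.
Tanaka vs Mbeki: Tanaka wins 12–5.
Tanaka vs Okafor: Okafor, 12–5.
Tanaka vs Park: Tanaka is ranked higher on 2+3+1+1 = 7 ballots, Park on 10. Park wins 10–7.
Mbeki–Okafor: Okafor 12–5.
Mbeki vs Park: 2+2+3+1+1 = 9 for Mbeki, 8 for Park — Mbeki by 9–8.
Okafor vs Park: Okafor preferred on 2+3+1+1 = 7 ballots; Park wins 10–7.
Every nominee wins at least one matchup (Rivera beats Tanaka; Tanaka beats Mbeki; Mbeki beats Park; Okafor beats Rivera; Park beats Rivera), so there is no Condorcet loser.

none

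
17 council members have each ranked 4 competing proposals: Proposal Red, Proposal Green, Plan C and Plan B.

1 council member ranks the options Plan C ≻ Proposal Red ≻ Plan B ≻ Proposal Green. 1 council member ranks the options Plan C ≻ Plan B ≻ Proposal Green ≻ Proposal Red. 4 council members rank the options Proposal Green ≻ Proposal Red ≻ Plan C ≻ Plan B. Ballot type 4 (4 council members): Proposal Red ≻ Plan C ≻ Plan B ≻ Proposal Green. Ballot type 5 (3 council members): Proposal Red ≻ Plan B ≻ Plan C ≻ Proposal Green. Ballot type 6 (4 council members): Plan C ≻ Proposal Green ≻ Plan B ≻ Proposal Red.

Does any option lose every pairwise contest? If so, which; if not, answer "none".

none

Pairwise majorities:
Proposal Red vs Proposal Green: Proposal Green, 9–8.
Proposal Red vs Plan C: 11 to 6, Proposal Red.
Proposal Red vs Plan B: Proposal Red preferred on 1+4+4+3 = 12 ballots; Proposal Red wins 12–5.
Proposal Green vs Plan C: Proposal Green preferred on 4 ballots; Plan C wins 13–4.
Proposal Green–Plan B: Plan B 9–8.
Plan C–Plan B: Plan C 14–3.
Every option wins at least one matchup (Proposal Red beats Plan C; Proposal Green beats Proposal Red; Plan C beats Proposal Green; Plan B beats Proposal Green), so there is no Condorcet loser.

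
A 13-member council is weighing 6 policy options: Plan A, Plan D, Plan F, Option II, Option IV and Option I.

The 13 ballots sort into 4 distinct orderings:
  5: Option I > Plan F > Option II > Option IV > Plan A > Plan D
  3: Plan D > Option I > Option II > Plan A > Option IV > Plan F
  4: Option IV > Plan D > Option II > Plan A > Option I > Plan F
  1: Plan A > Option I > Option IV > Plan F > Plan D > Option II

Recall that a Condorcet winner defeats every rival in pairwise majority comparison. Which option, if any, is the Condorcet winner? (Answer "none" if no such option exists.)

none

Head-to-head results (13 council members):
Plan A vs Plan D: 5+1 = 6 for Plan A, 7 for Plan D — Plan D by 7–6.
Plan A vs Plan F: 3+4+1 = 8 for Plan A, 5 for Plan F — Plan A by 8–5.
Plan A vs Option II: 1 to 12, Option II.
Plan A vs Option IV: 4 to 9, Option IV.
Plan A vs Option I: Plan A is ranked higher on 4+1 = 5 ballots, Option I on 8. Option I wins 8–5.
Plan D vs Plan F: 3+4 = 7 for Plan D, 6 for Plan F — Plan D by 7–6.
Plan D vs Option II: 8 to 5, Plan D.
Plan D vs Option IV: Plan D is ranked higher on 3 ballots, Option IV on 10. Option IV wins 10–3.
Plan D vs Option I: 7 to 6, Plan D.
Plan F vs Option II: 5+1 = 6 for Plan F, 7 for Option II — Option II by 7–6.
Plan F vs Option IV: Plan F preferred on 5 ballots; Option IV wins 8–5.
Plan F vs Option I: 0 to 13, Option I.
Option II vs Option IV: Option II is ranked higher on 5+3 = 8 ballots, Option IV on 5. Option II wins 8–5.
Option II vs Option I: 4 for Option II, 9 for Option I — Option I by 9–4.
Option IV vs Option I: Option IV is ranked higher on 4 ballots, Option I on 9. Option I wins 9–4.
Every option loses at least once (Plan A loses to Plan D; Plan D loses to Option IV; Plan F loses to Plan A; Option II loses to Plan D; Option IV loses to Option II; Option I loses to Plan D). The majority relation contains the cycle Plan D > Option II > Option IV > Plan D, so there is no Condorcet winner.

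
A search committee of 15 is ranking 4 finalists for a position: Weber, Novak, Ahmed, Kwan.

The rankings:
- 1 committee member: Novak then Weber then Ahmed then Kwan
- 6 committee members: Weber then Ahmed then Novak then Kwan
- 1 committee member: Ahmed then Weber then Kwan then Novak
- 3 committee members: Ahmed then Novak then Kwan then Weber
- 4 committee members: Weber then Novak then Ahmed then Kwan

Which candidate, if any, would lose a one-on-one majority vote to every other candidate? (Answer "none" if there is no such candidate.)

Pairwise majorities:
Weber vs Novak: Weber is ranked higher on 6+1+4 = 11 ballots, Novak on 4. Weber wins 11–4.
Weber–Ahmed: Weber 11–4.
Weber vs Kwan: 12 to 3, Weber.
Novak–Ahmed: Ahmed 10–5.
Novak vs Kwan: Novak, 14–1.
Ahmed vs Kwan: 1+6+1+3+4 = 15 for Ahmed, 0 for Kwan — Ahmed by 15–0.
Kwan is beaten in every head-to-head and is the Condorcet loser.

Kwan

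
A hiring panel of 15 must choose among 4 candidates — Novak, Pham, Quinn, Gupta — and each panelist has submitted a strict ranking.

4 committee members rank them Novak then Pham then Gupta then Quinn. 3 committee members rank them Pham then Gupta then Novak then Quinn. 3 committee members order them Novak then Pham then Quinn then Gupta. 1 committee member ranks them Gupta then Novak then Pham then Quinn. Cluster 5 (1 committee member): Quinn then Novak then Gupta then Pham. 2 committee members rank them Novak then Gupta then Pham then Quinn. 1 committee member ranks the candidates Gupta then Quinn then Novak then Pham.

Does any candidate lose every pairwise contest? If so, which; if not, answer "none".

Quinn

Head-to-head results (15 committee members):
Novak vs Pham: Novak preferred on 4+3+1+1+2+1 = 12 ballots; Novak wins 12–3.
Novak–Quinn: Novak 13–2.
Novak vs Gupta: Novak, 10–5.
Pham vs Quinn: 4+3+3+1+2 = 13 for Pham, 2 for Quinn — Pham by 13–2.
Pham vs Gupta: Pham wins 10–5.
Quinn vs Gupta: Gupta, 11–4.
Quinn is beaten in every head-to-head and is the Condorcet loser.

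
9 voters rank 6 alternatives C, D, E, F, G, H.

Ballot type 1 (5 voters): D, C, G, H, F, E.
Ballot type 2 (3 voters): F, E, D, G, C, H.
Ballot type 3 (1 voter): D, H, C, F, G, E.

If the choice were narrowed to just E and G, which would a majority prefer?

G

Ballots ranking E above G: 3.
Ballots ranking G above E: 9 − 3 = 6.
G wins the head-to-head 6–3.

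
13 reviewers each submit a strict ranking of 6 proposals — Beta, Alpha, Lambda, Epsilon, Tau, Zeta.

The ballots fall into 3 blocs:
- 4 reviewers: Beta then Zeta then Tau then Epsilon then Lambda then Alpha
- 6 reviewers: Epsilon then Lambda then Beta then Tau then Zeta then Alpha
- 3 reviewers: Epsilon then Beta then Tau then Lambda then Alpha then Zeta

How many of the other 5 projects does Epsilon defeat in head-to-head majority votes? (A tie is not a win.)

5

Epsilon against each rival (13 reviewers):
Epsilon–Beta: Epsilon 9–4.
Epsilon vs Alpha: Epsilon wins 13–0.
Epsilon–Lambda: Epsilon 13–0.
Epsilon vs Tau: Epsilon is ranked higher on 6+3 = 9 ballots, Tau on 4. Epsilon wins 9–4.
Epsilon vs Zeta: Epsilon wins 9–4.
Epsilon beats Beta, Alpha, Lambda, Tau, Zeta — 5 pairwise wins.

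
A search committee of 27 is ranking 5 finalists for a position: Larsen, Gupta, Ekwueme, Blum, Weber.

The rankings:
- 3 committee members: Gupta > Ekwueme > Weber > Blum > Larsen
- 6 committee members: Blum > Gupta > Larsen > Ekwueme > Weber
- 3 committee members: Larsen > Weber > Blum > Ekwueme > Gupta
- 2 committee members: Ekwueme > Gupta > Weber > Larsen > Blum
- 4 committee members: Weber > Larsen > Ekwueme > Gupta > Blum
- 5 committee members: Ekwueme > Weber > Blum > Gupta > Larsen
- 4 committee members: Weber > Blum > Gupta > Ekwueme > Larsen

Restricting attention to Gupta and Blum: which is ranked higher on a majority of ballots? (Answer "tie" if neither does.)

Blum

Ballots ranking Gupta above Blum: 3 + 2 + 4 = 9.
Ballots ranking Blum above Gupta: 27 − 9 = 18.
Blum wins the head-to-head 18–9.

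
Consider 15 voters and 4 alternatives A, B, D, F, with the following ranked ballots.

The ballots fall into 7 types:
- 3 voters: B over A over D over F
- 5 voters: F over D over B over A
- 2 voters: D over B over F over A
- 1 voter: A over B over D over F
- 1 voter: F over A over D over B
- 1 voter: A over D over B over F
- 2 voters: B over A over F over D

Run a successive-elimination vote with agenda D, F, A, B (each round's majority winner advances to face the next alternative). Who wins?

Round 1: D vs F — 7–8, F advances.
Round 2: F vs A — 8–7, F advances.
Round 3: F vs B — 6–9, B advances.
B survives the agenda.

B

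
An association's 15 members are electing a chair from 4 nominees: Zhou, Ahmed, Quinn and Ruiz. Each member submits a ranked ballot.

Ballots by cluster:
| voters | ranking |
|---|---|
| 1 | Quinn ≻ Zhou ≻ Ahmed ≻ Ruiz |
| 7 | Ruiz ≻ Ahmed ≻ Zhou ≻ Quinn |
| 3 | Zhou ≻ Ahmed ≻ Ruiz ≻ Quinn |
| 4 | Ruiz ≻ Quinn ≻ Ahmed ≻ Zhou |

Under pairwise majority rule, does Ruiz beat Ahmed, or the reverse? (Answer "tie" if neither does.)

Ballots ranking Ruiz above Ahmed: 7 + 4 = 11.
Ballots ranking Ahmed above Ruiz: 15 − 11 = 4.
Ruiz wins the head-to-head 11–4.

Ruiz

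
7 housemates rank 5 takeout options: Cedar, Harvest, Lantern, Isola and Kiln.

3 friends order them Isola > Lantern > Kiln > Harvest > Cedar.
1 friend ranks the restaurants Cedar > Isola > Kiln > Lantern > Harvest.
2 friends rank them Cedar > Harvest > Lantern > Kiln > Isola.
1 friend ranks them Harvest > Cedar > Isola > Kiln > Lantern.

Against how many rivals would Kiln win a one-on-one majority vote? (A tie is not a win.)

1

Kiln against each rival (7 friends):
Kiln vs Cedar: 3 for Kiln, 4 for Cedar — Cedar by 4–3.
Kiln vs Harvest: Kiln, 4–3.
Kiln vs Lantern: 1+1 = 2 for Kiln, 5 for Lantern — Lantern by 5–2.
Kiln vs Isola: 2 for Kiln, 5 for Isola — Isola by 5–2.
Kiln beats Harvest; loses to Cedar, Lantern, Isola — 1 pairwise win.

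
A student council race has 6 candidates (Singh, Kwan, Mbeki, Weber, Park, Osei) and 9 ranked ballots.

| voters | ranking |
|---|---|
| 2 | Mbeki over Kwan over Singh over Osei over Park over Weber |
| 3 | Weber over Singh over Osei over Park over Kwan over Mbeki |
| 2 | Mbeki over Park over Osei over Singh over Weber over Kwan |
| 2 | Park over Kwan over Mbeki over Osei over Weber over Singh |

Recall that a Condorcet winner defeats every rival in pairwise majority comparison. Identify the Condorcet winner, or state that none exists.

none

Check each pair by majority over 9 ballots:
Singh vs Kwan: Singh wins 5–4.
Singh vs Mbeki: Mbeki wins 6–3.
Singh vs Weber: Weber wins 5–4.
Singh–Park: Singh 5–4.
Singh–Osei: Singh 5–4.
Kwan–Mbeki: Kwan 5–4.
Kwan vs Weber: Weber, 5–4.
Kwan vs Park: Park wins 7–2.
Kwan–Osei: Osei 5–4.
Mbeki vs Weber: Mbeki wins 6–3.
Mbeki vs Park: Park wins 5–4.
Mbeki–Osei: Mbeki 6–3.
Weber–Park: Park 6–3.
Weber vs Osei: Osei wins 6–3.
Park vs Osei: Osei, 5–4.
Every candidate loses at least once (Singh loses to Mbeki; Kwan loses to Singh; Mbeki loses to Kwan; Weber loses to Mbeki; Park loses to Singh; Osei loses to Singh). The majority relation contains the cycle Singh beats Kwan beats Mbeki beats Singh, so there is no Condorcet winner.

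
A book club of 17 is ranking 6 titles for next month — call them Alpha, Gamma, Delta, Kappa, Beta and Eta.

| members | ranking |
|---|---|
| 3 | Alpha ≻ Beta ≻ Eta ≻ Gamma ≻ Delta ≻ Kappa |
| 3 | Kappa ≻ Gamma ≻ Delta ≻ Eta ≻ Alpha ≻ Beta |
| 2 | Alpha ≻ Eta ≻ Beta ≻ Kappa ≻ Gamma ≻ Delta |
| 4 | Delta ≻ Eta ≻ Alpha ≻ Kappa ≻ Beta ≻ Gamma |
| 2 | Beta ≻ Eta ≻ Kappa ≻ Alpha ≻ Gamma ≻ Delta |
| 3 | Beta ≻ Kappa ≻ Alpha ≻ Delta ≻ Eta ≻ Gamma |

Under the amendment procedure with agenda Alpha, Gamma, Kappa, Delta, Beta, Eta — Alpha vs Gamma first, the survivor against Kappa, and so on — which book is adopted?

Round 1: Alpha vs Gamma — 14–3, Alpha advances.
Round 2: Alpha vs Kappa — 9–8, Alpha advances.
Round 3: Alpha vs Delta — 10–7, Alpha advances.
Round 4: Alpha vs Beta — 12–5, Alpha advances.
Round 5: Alpha vs Eta — 8–9, Eta advances.
The agenda winner is Eta.

Eta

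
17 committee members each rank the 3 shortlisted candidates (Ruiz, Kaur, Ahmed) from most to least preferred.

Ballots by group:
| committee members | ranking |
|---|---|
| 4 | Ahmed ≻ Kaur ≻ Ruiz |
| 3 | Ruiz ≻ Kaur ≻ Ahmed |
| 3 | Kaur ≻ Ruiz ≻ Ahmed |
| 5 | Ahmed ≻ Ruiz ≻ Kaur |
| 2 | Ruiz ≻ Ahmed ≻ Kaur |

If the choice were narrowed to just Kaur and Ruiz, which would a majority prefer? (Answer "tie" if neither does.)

Ruiz

Ballots ranking Kaur above Ruiz: 4 + 3 = 7.
Ballots ranking Ruiz above Kaur: 17 − 7 = 10.
Ruiz wins the head-to-head 10–7.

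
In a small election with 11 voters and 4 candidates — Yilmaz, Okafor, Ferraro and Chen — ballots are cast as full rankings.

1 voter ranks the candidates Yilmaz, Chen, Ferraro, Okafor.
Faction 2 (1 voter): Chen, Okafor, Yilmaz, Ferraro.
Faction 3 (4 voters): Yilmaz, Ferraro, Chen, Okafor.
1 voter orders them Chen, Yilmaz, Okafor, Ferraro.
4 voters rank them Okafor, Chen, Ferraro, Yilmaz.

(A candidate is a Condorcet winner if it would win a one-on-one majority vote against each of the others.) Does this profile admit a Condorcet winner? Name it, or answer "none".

Pairwise majorities:
Yilmaz vs Okafor: 6 to 5, Yilmaz.
Yilmaz vs Ferraro: 1+1+4+1 = 7 for Yilmaz, 4 for Ferraro — Yilmaz by 7–4.
Yilmaz vs Chen: Yilmaz preferred on 1+4 = 5 ballots; Chen wins 6–5.
Okafor vs Ferraro: Okafor is ranked higher on 1+1+4 = 6 ballots, Ferraro on 5. Okafor wins 6–5.
Okafor vs Chen: Okafor is ranked higher on 4 ballots, Chen on 7. Chen wins 7–4.
Ferraro vs Chen: Chen wins 7–4.
Chen defeats every rival head-to-head and is the Condorcet winner.

Chen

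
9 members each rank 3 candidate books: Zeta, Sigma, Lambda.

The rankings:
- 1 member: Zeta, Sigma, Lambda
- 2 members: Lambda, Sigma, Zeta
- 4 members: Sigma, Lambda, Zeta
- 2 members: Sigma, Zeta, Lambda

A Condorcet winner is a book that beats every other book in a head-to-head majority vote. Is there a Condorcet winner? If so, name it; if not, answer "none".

Head-to-head results (9 members):
Zeta vs Sigma: Zeta preferred on 1 ballot; Sigma wins 8–1.
Zeta vs Lambda: Zeta is ranked higher on 1+2 = 3 ballots, Lambda on 6. Lambda wins 6–3.
Sigma vs Lambda: Sigma preferred on 1+4+2 = 7 ballots; Sigma wins 7–2.
Only Sigma has no losses; Sigma is the Condorcet winner.

Sigma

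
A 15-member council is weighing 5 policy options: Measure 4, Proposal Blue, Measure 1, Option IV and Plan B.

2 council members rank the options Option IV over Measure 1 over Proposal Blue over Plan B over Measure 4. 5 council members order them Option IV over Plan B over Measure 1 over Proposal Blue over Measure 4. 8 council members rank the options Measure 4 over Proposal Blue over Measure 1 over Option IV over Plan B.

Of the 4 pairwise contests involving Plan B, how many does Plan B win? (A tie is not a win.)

0

Plan B against each rival (15 council members):
Plan B vs Measure 4: 2+5 = 7 for Plan B, 8 for Measure 4 — Measure 4 by 8–7.
Plan B vs Proposal Blue: Proposal Blue, 10–5.
Plan B vs Measure 1: 5 to 10, Measure 1.
Plan B vs Option IV: Plan B preferred on 0 ballots; Option IV wins 15–0.
Plan B beats no one; loses to Measure 4, Proposal Blue, Measure 1, Option IV — 0 pairwise wins.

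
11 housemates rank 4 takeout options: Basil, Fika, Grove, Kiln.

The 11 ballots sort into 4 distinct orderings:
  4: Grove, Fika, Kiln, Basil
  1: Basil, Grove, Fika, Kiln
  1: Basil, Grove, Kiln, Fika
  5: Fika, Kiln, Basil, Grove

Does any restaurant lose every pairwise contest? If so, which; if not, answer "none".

Head-to-head results (11 friends):
Basil vs Fika: Fika, 9–2.
Basil vs Grove: Basil, 7–4.
Basil vs Kiln: Basil preferred on 1+1 = 2 ballots; Kiln wins 9–2.
Fika vs Grove: Fika is ranked higher on 5 ballots, Grove on 6. Grove wins 6–5.
Fika vs Kiln: 4+1+5 = 10 for Fika, 1 for Kiln — Fika by 10–1.
Grove vs Kiln: Grove is ranked higher on 4+1+1 = 6 ballots, Kiln on 5. Grove wins 6–5.
Every restaurant wins at least one matchup (Basil beats Grove; Fika beats Basil; Grove beats Fika; Kiln beats Basil), so there is no Condorcet loser.

none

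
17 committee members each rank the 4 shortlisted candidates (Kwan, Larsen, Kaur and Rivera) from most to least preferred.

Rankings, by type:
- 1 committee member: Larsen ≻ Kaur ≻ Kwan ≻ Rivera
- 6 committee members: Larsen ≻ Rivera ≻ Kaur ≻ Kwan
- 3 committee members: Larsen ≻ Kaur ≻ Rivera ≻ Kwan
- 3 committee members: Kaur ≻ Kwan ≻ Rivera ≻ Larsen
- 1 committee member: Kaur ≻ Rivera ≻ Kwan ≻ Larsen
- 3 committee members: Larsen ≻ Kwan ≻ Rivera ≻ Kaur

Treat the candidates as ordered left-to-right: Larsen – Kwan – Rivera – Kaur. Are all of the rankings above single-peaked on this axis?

no

Axis positions: Larsen=1, Kwan=2, Rivera=3, Kaur=4.
Type 1: ranking walks positions 1-4-2-3; Kaur is ranked above Kwan even though Kwan lies between Kaur and the peak Larsen on the axis — preferences dip and rise again. Not single-peaked.
Type 2: ranking walks positions 1-3-4-2; Rivera is ranked above Kwan even though Kwan lies between Rivera and the peak Larsen on the axis — preferences dip and rise again. Not single-peaked.
Type 3: ranking walks positions 1-4-3-2; Kaur is ranked above Kwan even though Kwan lies between Kaur and the peak Larsen on the axis — preferences dip and rise again. Not single-peaked.
Type 4: ranking walks positions 4-2-3-1; Kwan is ranked above Rivera even though Rivera lies between Kwan and the peak Kaur on the axis — preferences dip and rise again. Not single-peaked.
Type 5 (peak Kaur at position 4): ranking walks positions 4-3-2-1, expanding outward from the peak — single-peaked.
Type 6 (peak Larsen at position 1): ranking walks positions 1-2-3-4, expanding outward from the peak — single-peaked.
Type 1 violates single-peakedness, so the profile is not single-peaked on this axis.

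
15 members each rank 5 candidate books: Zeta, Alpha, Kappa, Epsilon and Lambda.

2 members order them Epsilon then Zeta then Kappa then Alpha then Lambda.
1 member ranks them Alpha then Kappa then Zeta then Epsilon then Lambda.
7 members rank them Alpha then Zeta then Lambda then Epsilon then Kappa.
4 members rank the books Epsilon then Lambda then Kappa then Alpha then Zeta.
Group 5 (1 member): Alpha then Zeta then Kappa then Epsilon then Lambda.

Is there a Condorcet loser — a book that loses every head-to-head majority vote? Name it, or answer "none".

Head-to-head results (15 members):
Zeta vs Alpha: 2 to 13, Alpha.
Zeta vs Kappa: Zeta, 10–5.
Zeta vs Epsilon: 9 to 6, Zeta.
Zeta vs Lambda: Zeta preferred on 2+1+7+1 = 11 ballots; Zeta wins 11–4.
Alpha vs Kappa: 1+7+1 = 9 for Alpha, 6 for Kappa — Alpha by 9–6.
Alpha vs Epsilon: 1+7+1 = 9 for Alpha, 6 for Epsilon — Alpha by 9–6.
Alpha vs Lambda: Alpha wins 11–4.
Kappa vs Epsilon: Epsilon wins 13–2.
Kappa vs Lambda: Lambda wins 11–4.
Epsilon vs Lambda: 2+1+4+1 = 8 for Epsilon, 7 for Lambda — Epsilon by 8–7.
Only Kappa has no wins; Kappa is the Condorcet loser.

Kappa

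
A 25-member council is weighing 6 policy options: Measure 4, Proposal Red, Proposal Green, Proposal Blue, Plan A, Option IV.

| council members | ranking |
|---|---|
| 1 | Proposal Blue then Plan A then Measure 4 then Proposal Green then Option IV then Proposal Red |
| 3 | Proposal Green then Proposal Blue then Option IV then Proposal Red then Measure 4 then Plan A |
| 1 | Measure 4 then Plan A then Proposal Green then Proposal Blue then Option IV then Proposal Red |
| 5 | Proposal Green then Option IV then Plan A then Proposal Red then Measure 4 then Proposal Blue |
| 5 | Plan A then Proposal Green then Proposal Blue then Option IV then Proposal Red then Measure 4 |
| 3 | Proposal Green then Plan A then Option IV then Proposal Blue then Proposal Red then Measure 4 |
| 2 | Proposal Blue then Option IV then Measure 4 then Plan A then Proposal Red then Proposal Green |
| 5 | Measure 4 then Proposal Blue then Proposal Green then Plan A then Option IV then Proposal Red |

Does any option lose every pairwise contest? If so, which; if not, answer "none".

Measure 4

Pairwise majorities:
Measure 4 vs Proposal Red: Proposal Red, 16–9.
Measure 4 vs Proposal Green: Proposal Green wins 16–9.
Measure 4–Proposal Blue: Proposal Blue 14–11.
Measure 4 vs Plan A: 11 to 14, Plan A.
Measure 4 vs Option IV: Measure 4 preferred on 1+1+5 = 7 ballots; Option IV wins 18–7.
Proposal Red–Proposal Green: Proposal Green 23–2.
Proposal Red vs Proposal Blue: Proposal Blue wins 20–5.
Proposal Red vs Plan A: Plan A, 22–3.
Proposal Red vs Option IV: Option IV wins 25–0.
Proposal Green–Proposal Blue: Proposal Green 17–8.
Proposal Green vs Plan A: Proposal Green is ranked higher on 3+5+3+5 = 16 ballots, Plan A on 9. Proposal Green wins 16–9.
Proposal Green–Option IV: Proposal Green 23–2.
Proposal Blue–Plan A: Plan A 14–11.
Proposal Blue–Option IV: Proposal Blue 17–8.
Plan A vs Option IV: Plan A, 15–10.
Measure 4 is beaten in every head-to-head and is the Condorcet loser.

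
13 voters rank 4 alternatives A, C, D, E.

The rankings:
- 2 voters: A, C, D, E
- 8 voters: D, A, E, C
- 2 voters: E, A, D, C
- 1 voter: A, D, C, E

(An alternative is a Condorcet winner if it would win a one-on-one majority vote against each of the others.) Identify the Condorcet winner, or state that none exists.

D

Check each pair by majority over 13 ballots:
A vs C: 2+8+2+1 = 13 for A, 0 for C — A by 13–0.
A vs D: D wins 8–5.
A vs E: A wins 11–2.
C vs D: D, 11–2.
C–E: E 10–3.
D vs E: D, 11–2.
D beats each of A, C, E — D is the Condorcet winner.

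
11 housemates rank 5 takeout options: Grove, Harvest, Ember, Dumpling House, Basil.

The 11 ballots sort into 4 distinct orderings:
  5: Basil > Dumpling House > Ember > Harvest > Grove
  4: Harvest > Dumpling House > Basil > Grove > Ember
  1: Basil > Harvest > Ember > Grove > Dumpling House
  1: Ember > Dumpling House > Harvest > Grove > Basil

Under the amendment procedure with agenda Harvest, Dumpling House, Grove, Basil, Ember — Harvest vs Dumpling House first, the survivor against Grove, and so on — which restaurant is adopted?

Round 1: Harvest vs Dumpling House — 5–6, Dumpling House advances.
Round 2: Dumpling House vs Grove — 10–1, Dumpling House advances.
Round 3: Dumpling House vs Basil — 5–6, Basil advances.
Round 4: Basil vs Ember — 10–1, Basil advances.
The agenda winner is Basil.

Basil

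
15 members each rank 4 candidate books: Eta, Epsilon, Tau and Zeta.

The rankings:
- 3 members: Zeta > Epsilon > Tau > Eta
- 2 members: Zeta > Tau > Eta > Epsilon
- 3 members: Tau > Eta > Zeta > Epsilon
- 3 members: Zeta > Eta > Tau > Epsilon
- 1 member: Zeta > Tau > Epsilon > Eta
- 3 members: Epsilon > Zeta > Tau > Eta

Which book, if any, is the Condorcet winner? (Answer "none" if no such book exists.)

Zeta

Pairwise majorities:
Eta vs Epsilon: Eta, 8–7.
Eta vs Tau: 3 to 12, Tau.
Eta vs Zeta: Eta is ranked higher on 3 ballots, Zeta on 12. Zeta wins 12–3.
Epsilon vs Tau: Tau, 9–6.
Epsilon vs Zeta: Zeta, 12–3.
Tau vs Zeta: Tau preferred on 3 ballots; Zeta wins 12–3.
Zeta beats each of Eta, Epsilon, Tau — Zeta is the Condorcet winner.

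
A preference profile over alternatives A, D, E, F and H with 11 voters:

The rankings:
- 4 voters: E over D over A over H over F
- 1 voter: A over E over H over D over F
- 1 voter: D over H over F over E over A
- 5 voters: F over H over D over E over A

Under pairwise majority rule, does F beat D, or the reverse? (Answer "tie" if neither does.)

D

Ballots ranking F above D: 5.
Ballots ranking D above F: 11 − 5 = 6.
D wins the head-to-head 6–5.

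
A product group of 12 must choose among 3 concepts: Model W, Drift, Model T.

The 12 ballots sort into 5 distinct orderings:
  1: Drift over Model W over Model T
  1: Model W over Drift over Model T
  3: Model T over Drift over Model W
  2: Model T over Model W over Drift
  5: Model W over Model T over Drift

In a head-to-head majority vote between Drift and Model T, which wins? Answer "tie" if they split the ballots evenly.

Model T

Ballots ranking Drift above Model T: 1 + 1 = 2.
Ballots ranking Model T above Drift: 12 − 2 = 10.
Model T wins the head-to-head 10–2.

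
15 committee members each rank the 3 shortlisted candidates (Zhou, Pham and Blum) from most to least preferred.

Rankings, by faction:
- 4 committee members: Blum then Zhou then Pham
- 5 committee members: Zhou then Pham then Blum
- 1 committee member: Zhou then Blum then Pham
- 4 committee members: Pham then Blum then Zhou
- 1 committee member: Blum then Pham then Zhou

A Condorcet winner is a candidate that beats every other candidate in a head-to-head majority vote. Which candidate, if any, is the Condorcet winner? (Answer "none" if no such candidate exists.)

none

Pairwise majorities:
Zhou vs Pham: Zhou is ranked higher on 4+5+1 = 10 ballots, Pham on 5. Zhou wins 10–5.
Zhou vs Blum: Zhou is ranked higher on 5+1 = 6 ballots, Blum on 9. Blum wins 9–6.
Pham vs Blum: Pham, 9–6.
No candidate is unbeaten: Zhou loses to Blum; Pham loses to Zhou; Blum loses to Pham. In particular Zhou → Pham → Blum → Zhou is a majority cycle — no Condorcet winner exists.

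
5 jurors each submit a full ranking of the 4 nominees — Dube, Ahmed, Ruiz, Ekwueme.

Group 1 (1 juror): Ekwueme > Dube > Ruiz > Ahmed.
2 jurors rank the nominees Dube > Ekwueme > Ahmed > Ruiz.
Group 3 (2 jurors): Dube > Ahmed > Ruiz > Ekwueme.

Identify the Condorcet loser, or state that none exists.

Ruiz

Pairwise majorities:
Dube vs Ahmed: Dube is ranked higher on 1+2+2 = 5 ballots, Ahmed on 0. Dube wins 5–0.
Dube–Ruiz: Dube 5–0.
Dube vs Ekwueme: Dube, 4–1.
Ahmed vs Ruiz: Ahmed is ranked higher on 2+2 = 4 ballots, Ruiz on 1. Ahmed wins 4–1.
Ahmed vs Ekwueme: Ekwueme wins 3–2.
Ruiz vs Ekwueme: Ekwueme, 3–2.
Only Ruiz has no wins; Ruiz is the Condorcet loser.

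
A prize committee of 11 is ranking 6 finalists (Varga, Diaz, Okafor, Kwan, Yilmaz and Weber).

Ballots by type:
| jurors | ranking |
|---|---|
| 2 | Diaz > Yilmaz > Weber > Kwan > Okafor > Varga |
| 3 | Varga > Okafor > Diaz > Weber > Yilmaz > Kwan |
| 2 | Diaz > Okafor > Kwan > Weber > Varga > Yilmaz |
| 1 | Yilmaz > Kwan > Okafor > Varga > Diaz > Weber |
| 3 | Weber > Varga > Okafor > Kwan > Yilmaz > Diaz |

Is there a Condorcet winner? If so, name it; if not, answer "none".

Pairwise majorities:
Varga vs Diaz: Varga is ranked higher on 3+1+3 = 7 ballots, Diaz on 4. Varga wins 7–4.
Varga vs Okafor: 6 to 5, Varga.
Varga vs Kwan: 3+3 = 6 for Varga, 5 for Kwan — Varga by 6–5.
Varga vs Yilmaz: Varga preferred on 3+2+3 = 8 ballots; Varga wins 8–3.
Varga vs Weber: 4 to 7, Weber.
Diaz vs Okafor: 4 to 7, Okafor.
Diaz vs Kwan: Diaz is ranked higher on 2+3+2 = 7 ballots, Kwan on 4. Diaz wins 7–4.
Diaz vs Yilmaz: 7 to 4, Diaz.
Diaz vs Weber: 8 to 3, Diaz.
Okafor vs Kwan: Okafor preferred on 3+2+3 = 8 ballots; Okafor wins 8–3.
Okafor vs Yilmaz: 3+2+3 = 8 for Okafor, 3 for Yilmaz — Okafor by 8–3.
Okafor vs Weber: 6 to 5, Okafor.
Kwan vs Yilmaz: Kwan is ranked higher on 2+3 = 5 ballots, Yilmaz on 6. Yilmaz wins 6–5.
Kwan vs Weber: 3 to 8, Weber.
Yilmaz vs Weber: Yilmaz preferred on 2+1 = 3 ballots; Weber wins 8–3.
No nominee is unbeaten: Varga loses to Weber; Diaz loses to Varga; Okafor loses to Varga; Kwan loses to Varga; Yilmaz loses to Varga; Weber loses to Diaz. In particular Varga beats Diaz beats Weber beats Varga is a majority cycle — no Condorcet winner exists.

none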